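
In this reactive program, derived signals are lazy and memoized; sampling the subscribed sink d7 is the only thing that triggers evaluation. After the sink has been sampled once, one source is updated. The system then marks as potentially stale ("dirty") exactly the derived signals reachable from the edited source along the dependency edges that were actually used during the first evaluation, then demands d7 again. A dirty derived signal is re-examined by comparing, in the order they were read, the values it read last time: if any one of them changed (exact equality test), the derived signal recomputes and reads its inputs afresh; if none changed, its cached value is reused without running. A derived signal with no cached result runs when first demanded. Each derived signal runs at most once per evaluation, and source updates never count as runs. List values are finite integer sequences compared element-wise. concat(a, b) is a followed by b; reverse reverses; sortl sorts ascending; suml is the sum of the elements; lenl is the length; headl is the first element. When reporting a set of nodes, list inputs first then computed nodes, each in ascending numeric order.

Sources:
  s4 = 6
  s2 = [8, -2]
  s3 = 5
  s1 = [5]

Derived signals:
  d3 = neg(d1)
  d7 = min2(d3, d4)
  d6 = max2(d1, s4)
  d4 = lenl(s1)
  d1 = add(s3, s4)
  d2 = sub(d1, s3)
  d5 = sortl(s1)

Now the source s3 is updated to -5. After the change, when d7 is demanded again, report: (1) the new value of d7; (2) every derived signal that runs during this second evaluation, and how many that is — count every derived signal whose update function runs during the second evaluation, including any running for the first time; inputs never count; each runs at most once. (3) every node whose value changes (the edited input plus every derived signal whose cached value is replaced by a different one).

Demanding d7 again yields -1.
3 derived signals run: d1, d3, d7.
The nodes whose values change: s3, d1, d3, d7.

First demand of the output computes:
  d1 = add(5, 6) = 11
  d3 = neg(11) = -11
  d4 = lenl([5]) = 1
  d7 = min2(-11, 1) = -11

After the edit, cleaning proceeds:
  d1: a read changed (s3 5->-5) — executes, giving 1.
  d3: a read changed (d1 11->1) — executes, giving -1.
  d7: a read changed (d3 -11->-1) — executes, giving -1.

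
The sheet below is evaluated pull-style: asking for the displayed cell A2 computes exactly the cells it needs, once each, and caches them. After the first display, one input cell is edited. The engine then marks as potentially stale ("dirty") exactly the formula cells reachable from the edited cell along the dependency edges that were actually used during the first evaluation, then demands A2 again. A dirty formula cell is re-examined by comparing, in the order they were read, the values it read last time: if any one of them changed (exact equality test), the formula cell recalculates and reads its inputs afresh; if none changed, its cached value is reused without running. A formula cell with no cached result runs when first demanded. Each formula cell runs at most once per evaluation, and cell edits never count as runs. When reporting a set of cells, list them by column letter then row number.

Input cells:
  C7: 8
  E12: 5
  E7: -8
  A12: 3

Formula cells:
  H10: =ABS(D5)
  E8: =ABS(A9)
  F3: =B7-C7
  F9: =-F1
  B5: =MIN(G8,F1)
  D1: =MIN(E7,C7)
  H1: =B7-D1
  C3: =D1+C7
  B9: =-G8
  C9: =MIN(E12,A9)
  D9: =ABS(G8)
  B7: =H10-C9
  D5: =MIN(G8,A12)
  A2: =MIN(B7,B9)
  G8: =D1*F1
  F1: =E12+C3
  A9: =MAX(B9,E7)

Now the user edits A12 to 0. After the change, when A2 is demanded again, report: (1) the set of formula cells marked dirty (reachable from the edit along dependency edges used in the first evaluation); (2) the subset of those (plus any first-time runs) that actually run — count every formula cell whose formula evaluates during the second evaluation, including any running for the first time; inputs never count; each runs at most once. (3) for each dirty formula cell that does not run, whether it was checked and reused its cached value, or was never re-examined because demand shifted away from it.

The edit dirties: A2, B7, D5, H10.
1 formula cells run: D5.
Cache hits after checking: A2, B7, H10.
Note the absorption at D5: it re-runs yet its value is the same, leaving the output's value untouched.

First demand of the output computes:
  D1 = MIN(-8, 8) = -8
  C3 = -8 + 8 = 0
  F1 = 5 + 0 = 5
  G8 = -8 * 5 = -40
  B9 = -(-40) = 40
  A9 = MAX(40, -8) = 40
  C9 = MIN(5, 40) = 5
  D5 = MIN(-40, 3) = -40
  H10 = ABS(-40) = 40
  B7 = 40 - 5 = 35
  A2 = MIN(35, 40) = 35

After the edit, cleaning proceeds:
  D5: a read changed (A12 3->0) — executes, giving -40 — identical to its old value.
  H10: dirty, but its reads are unchanged (D5 unchanged); cached 40 stands.
  B7: dirty, but its reads are unchanged (H10 unchanged, C9 unchanged); cached 35 stands.
  A2: dirty, but its reads are unchanged (B7 unchanged, B9 unchanged); cached 35 stands.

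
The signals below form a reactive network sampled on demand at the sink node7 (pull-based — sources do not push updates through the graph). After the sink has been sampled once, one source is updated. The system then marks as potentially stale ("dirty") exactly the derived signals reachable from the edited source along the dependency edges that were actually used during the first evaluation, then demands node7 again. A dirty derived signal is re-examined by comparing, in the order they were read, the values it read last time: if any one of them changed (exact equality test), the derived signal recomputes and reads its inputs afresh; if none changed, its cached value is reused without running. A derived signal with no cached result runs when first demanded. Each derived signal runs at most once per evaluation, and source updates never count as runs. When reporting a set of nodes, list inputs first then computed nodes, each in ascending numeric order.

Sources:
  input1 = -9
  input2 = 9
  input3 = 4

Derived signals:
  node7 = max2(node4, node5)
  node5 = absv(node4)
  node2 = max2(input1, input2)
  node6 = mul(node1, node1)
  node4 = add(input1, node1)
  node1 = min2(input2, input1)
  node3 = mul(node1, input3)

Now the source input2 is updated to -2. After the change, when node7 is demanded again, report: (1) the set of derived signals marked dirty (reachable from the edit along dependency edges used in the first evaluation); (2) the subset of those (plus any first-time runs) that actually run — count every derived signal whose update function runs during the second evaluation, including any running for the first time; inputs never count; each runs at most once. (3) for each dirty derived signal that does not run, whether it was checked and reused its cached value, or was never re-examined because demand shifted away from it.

Initial pass — values computed on the first demand:
  node1 = min2(9, -9) = -9
  node4 = add(-9, -9) = -18
  node5 = absv(-18) = 18
  node7 = max2(-18, 18) = 18

Second demand — change propagation:
  node1: re-runs because input2 9->-2; new result -9 (unchanged).
  node4: re-examined; everything it read last time is the same (input1 unchanged, node1 unchanged) — cache -18 kept, no run.
  node5: re-examined; everything it read last time is the same (node4 unchanged) — cache 18 kept, no run.
  node7: re-examined; everything it read last time is the same (node4 unchanged, node5 unchanged) — cache 18 kept, no run.

The important point: node1 recomputes to an identical value, and the output ends up unchanged.

Dirty set: node1, node4, node5, node7.
Run set: node1 (1 run).
Re-examined without running (cache reused): node4, node5, node7.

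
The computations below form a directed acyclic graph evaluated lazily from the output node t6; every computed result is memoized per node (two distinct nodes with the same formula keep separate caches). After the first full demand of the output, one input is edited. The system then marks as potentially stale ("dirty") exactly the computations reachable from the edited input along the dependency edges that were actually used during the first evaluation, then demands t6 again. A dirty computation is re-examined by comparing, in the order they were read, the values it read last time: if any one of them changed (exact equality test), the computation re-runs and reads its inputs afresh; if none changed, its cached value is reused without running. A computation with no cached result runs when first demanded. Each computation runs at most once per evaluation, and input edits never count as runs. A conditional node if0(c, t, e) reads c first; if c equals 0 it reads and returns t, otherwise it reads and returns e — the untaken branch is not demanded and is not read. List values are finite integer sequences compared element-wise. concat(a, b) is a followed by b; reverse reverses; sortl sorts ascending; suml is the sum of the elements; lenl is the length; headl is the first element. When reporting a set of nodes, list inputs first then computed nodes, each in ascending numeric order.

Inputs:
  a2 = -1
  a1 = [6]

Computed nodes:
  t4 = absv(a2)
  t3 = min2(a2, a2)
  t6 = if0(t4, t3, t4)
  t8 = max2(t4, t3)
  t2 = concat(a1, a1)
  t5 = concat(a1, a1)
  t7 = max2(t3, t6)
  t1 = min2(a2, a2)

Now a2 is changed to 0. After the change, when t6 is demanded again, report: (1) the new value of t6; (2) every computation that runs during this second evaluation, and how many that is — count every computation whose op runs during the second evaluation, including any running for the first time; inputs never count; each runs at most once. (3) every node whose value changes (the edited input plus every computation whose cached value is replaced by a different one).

Demanding t6 again yields 0.
3 computations run: t3, t4, t6.
The nodes whose values change: a2, t4, t6.
Note the branch switch — t3 had no cache and runs now for the first time.

First demand of the output computes:
  t4 = absv(-1) = 1
  t6 = if0(t4=1 -> else branch t4) = 1

After the edit, cleaning proceeds:
  t3: had never run; runs now, result 0.
  t4: a read changed (a2 -1->0) — executes, giving 0.
  t6: a read changed (t4 1->0; t4 1->0) — executes, giving 0.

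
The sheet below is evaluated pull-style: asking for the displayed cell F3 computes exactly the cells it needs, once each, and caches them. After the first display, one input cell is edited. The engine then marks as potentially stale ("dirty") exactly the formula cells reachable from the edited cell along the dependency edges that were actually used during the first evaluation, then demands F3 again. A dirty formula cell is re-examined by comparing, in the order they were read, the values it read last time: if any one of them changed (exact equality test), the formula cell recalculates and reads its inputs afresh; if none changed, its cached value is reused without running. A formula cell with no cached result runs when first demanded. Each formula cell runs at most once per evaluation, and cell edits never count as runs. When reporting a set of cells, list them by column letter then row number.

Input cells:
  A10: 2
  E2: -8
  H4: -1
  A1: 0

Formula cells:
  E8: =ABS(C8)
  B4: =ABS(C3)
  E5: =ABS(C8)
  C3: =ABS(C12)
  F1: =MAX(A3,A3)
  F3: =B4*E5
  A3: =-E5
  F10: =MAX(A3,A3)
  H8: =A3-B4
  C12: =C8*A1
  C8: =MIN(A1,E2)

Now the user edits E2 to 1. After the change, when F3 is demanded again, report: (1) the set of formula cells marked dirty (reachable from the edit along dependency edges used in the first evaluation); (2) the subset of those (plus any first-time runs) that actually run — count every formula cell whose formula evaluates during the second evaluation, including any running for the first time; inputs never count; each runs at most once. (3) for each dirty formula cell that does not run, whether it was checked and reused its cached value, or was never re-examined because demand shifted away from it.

First demand of the output computes:
  C8 = MIN(0, -8) = -8
  C12 = -8 * 0 = 0
  C3 = ABS(0) = 0
  B4 = ABS(0) = 0
  E5 = ABS(-8) = 8
  F3 = 0 * 8 = 0

After the edit, cleaning proceeds:
  C8: a read changed (E2 -8->1) — executes, giving 0.
  C12: a read changed (C8 -8->0) — executes, giving 0 — identical to its old value.
  C3: dirty, but its reads are unchanged (C12 unchanged); cached 0 stands.
  B4: dirty, but its reads are unchanged (C3 unchanged); cached 0 stands.
  E5: a read changed (C8 -8->0) — executes, giving 0.
  F3: a read changed (E5 8->0) — executes, giving 0 — identical to its old value.

Note where the cutoff bites: C3 is checked, finds nothing changed, and keeps its cache.

The edit dirties: B4, C3, C8, C12, E5, F3.
4 formula cells run: C8, C12, E5, F3.
Cache hits after checking: B4, C3.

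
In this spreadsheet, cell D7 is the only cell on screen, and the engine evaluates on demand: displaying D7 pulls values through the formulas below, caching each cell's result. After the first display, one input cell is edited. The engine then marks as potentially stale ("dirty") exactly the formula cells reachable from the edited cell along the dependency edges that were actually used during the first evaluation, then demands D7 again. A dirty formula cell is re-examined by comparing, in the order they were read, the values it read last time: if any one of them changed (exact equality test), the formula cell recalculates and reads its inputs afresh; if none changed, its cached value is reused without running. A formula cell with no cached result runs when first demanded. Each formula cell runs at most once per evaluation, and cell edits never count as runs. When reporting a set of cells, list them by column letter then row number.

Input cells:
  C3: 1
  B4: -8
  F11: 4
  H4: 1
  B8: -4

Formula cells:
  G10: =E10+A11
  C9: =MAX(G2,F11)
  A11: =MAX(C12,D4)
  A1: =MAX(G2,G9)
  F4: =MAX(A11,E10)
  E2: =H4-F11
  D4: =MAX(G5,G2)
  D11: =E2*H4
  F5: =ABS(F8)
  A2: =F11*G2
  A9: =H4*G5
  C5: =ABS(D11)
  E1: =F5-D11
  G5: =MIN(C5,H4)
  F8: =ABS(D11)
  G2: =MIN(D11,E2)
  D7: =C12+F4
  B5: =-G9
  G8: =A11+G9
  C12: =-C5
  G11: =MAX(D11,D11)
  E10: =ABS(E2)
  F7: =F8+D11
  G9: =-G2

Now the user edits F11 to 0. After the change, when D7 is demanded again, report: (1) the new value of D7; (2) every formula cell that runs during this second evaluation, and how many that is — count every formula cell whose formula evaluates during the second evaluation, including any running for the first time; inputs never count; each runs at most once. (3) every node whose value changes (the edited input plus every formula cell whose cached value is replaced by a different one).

Initial pass — values computed on the first demand:
  E2 = 1 - 4 = -3
  D11 = -3 * 1 = -3
  C5 = ABS(-3) = 3
  C12 = -(3) = -3
  E10 = ABS(-3) = 3
  G2 = MIN(-3, -3) = -3
  G5 = MIN(3, 1) = 1
  D4 = MAX(1, -3) = 1
  A11 = MAX(-3, 1) = 1
  F4 = MAX(1, 3) = 3
  D7 = -3 + 3 = 0

Second demand — change propagation:
  E2: re-runs because F11 4->0; new result 1.
  D11: re-runs because E2 -3->1; new result 1.
  C5: re-runs because D11 -3->1; new result 1.
  C12: re-runs because C5 3->1; new result -1.
  E10: re-runs because E2 -3->1; new result 1.
  G2: re-runs because D11 -3->1; E2 -3->1; new result 1.
  G5: re-runs because C5 3->1; new result 1 (unchanged).
  D4: re-runs because G2 -3->1; new result 1 (unchanged).
  A11: re-runs because C12 -3->-1; new result 1 (unchanged).
  F4: re-runs because E10 3->1; new result 1.
  D7: re-runs because C12 -3->-1; F4 3->1; new result 0 (unchanged).

D7 now evaluates to 0.
Run set: A11, C5, C12, D4, D7, D11, E2, E10, F4, G2, G5 (11 run).
Changed values: C5, C12, D11, E2, E10, F4, F11, G2.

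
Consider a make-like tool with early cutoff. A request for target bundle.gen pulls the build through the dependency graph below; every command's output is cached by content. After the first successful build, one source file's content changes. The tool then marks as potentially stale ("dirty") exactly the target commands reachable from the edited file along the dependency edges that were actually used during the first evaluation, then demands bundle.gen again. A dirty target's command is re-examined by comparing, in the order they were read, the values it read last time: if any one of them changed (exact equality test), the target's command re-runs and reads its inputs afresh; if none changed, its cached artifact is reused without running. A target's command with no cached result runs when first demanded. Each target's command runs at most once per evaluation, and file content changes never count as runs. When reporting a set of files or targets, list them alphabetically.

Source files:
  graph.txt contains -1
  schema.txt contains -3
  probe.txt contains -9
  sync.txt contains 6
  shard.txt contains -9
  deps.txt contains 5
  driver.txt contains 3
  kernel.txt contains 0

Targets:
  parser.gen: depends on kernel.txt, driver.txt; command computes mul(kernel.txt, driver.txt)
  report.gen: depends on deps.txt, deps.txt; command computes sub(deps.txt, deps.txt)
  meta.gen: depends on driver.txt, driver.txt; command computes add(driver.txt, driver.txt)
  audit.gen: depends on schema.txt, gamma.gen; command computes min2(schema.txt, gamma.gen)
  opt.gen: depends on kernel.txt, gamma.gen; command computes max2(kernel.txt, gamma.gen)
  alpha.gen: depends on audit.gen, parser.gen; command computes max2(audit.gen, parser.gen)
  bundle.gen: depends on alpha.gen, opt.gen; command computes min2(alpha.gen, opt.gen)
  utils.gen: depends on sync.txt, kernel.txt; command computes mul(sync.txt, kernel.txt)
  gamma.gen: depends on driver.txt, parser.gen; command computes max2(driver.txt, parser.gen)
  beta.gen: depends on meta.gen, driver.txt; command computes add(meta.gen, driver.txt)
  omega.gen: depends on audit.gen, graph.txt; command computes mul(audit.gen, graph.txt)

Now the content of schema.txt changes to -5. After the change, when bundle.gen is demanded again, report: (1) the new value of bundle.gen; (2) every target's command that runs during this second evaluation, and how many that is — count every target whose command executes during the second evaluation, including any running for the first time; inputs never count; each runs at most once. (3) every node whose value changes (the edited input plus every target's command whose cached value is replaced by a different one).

Demanding bundle.gen again yields 0.
2 target commands run: alpha.gen, audit.gen.
The nodes whose values change: audit.gen, schema.txt.
Note the absorption at alpha.gen: it re-runs yet its value is the same, leaving the output's value untouched.

First demand of the output computes:
  parser.gen = mul(0, 3) = 0
  gamma.gen = max2(3, 0) = 3
  audit.gen = min2(-3, 3) = -3
  alpha.gen = max2(-3, 0) = 0
  opt.gen = max2(0, 3) = 3
  bundle.gen = min2(0, 3) = 0

After the edit, cleaning proceeds:
  audit.gen: a read changed (schema.txt -3->-5) — executes, giving -5.
  alpha.gen: a read changed (audit.gen -3->-5) — executes, giving 0 — identical to its old value.
  bundle.gen: dirty, but its reads are unchanged (alpha.gen unchanged, opt.gen unchanged); cached 0 stands.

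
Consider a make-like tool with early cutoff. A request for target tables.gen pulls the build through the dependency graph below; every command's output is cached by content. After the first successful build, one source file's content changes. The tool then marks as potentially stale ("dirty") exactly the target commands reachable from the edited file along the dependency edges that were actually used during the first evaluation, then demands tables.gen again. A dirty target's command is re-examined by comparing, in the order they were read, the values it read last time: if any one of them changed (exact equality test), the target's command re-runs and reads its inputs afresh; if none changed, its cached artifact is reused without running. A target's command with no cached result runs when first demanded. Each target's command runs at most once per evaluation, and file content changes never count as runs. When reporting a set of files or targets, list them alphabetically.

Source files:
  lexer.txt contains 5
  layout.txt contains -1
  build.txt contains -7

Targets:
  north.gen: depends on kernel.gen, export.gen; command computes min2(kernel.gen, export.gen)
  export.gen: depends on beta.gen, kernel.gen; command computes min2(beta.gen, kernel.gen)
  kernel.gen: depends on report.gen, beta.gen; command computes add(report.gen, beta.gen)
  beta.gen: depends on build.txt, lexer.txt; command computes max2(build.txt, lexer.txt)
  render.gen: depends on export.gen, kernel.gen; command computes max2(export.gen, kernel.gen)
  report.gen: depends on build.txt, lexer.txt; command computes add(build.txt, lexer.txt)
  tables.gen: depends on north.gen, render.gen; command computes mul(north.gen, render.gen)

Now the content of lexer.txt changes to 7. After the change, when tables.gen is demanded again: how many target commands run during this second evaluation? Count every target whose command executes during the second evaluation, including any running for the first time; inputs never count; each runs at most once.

7 target commands run: beta.gen, export.gen, kernel.gen, north.gen, render.gen, report.gen, tables.gen.

First demand of the output computes:
  beta.gen = max2(-7, 5) = 5
  report.gen = add(-7, 5) = -2
  kernel.gen = add(-2, 5) = 3
  export.gen = min2(5, 3) = 3
  north.gen = min2(3, 3) = 3
  render.gen = max2(3, 3) = 3
  tables.gen = mul(3, 3) = 9

After the edit, cleaning proceeds:
  beta.gen: a read changed (lexer.txt 5->7) — executes, giving 7.
  report.gen: a read changed (lexer.txt 5->7) — executes, giving 0.
  kernel.gen: a read changed (report.gen -2->0; beta.gen 5->7) — executes, giving 7.
  export.gen: a read changed (beta.gen 5->7; kernel.gen 3->7) — executes, giving 7.
  north.gen: a read changed (kernel.gen 3->7; export.gen 3->7) — executes, giving 7.
  render.gen: a read changed (export.gen 3->7; kernel.gen 3->7) — executes, giving 7.
  tables.gen: a read changed (north.gen 3->7; render.gen 3->7) — executes, giving 49.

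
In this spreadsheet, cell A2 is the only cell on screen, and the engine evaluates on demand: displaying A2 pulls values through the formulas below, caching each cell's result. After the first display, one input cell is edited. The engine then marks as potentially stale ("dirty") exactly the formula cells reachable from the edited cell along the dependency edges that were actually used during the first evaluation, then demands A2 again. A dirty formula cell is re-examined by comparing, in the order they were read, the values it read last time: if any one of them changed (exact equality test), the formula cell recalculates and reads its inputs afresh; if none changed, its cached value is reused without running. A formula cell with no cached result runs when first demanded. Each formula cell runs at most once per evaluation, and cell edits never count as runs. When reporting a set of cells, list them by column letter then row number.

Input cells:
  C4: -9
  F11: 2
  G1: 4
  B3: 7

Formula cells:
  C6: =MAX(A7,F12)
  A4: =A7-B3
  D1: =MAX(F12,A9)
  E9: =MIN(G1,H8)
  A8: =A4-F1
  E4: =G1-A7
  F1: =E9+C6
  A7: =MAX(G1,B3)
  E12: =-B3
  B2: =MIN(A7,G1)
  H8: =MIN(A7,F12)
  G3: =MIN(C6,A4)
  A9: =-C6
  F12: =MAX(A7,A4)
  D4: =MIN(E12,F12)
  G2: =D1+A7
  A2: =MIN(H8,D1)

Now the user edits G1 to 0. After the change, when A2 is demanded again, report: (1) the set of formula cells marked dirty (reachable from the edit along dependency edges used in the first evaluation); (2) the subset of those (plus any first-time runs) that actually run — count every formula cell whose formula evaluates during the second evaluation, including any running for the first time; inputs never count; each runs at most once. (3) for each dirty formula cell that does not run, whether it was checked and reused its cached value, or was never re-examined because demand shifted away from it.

Dirty set: A2, A4, A7, A9, C6, D1, F12, H8.
Run set: A7 (1 run).
Re-examined without running (cache reused): A2, A4, A9, C6, D1, F12, H8.
The important point: A7 recomputes to an identical value, and the output ends up unchanged.

Initial pass — values computed on the first demand:
  A7 = MAX(4, 7) = 7
  A4 = 7 - 7 = 0
  F12 = MAX(7, 0) = 7
  C6 = MAX(7, 7) = 7
  A9 = -(7) = -7
  D1 = MAX(7, -7) = 7
  H8 = MIN(7, 7) = 7
  A2 = MIN(7, 7) = 7

Second demand — change propagation:
  A7: re-runs because G1 4->0; new result 7 (unchanged).
  A4: re-examined; everything it read last time is the same (A7 unchanged, B3 unchanged) — cache 0 kept, no run.
  F12: re-examined; everything it read last time is the same (A7 unchanged, A4 unchanged) — cache 7 kept, no run.
  C6: re-examined; everything it read last time is the same (A7 unchanged, F12 unchanged) — cache 7 kept, no run.
  A9: re-examined; everything it read last time is the same (C6 unchanged) — cache -7 kept, no run.
  D1: re-examined; everything it read last time is the same (F12 unchanged, A9 unchanged) — cache 7 kept, no run.
  H8: re-examined; everything it read last time is the same (A7 unchanged, F12 unchanged) — cache 7 kept, no run.
  A2: re-examined; everything it read last time is the same (H8 unchanged, D1 unchanged) — cache 7 kept, no run.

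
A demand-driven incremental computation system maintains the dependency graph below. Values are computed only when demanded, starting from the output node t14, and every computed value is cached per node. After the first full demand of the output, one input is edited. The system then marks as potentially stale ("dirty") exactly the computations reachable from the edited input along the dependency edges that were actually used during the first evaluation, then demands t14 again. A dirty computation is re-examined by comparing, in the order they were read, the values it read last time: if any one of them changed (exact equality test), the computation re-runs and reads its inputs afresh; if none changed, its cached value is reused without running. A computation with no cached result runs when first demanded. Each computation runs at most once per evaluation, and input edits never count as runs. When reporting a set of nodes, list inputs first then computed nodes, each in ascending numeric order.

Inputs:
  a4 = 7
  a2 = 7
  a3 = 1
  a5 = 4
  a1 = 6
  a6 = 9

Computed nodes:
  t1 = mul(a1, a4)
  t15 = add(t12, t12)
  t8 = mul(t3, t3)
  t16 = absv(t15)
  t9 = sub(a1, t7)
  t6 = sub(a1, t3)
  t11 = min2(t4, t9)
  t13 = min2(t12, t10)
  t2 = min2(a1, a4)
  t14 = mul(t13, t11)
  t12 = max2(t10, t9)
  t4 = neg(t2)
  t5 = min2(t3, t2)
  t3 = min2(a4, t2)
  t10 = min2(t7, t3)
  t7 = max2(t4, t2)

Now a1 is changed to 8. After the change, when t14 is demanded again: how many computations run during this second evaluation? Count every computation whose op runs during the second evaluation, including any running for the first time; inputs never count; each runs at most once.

First evaluation (everything demanded from the output):
  t2 = min2(6, 7) = 6
  t3 = min2(7, 6) = 6
  t4 = neg(6) = -6
  t7 = max2(-6, 6) = 6
  t9 = sub(6, 6) = 0
  t10 = min2(6, 6) = 6
  t11 = min2(-6, 0) = -6
  t12 = max2(6, 0) = 6
  t13 = min2(6, 6) = 6
  t14 = mul(6, -6) = -36

Propagation after the edit:
  t2: runs — a1 6->8; result 7.
  t3: runs — t2 6->7; result 7.
  t4: runs — t2 6->7; result -7.
  t7: runs — t4 -6->-7; t2 6->7; result 7.
  t9: runs — a1 6->8; t7 6->7; result 1.
  t10: runs — t7 6->7; t3 6->7; result 7.
  t11: runs — t4 -6->-7; t9 0->1; result -7.
  t12: runs — t10 6->7; t9 0->1; result 7.
  t13: runs — t12 6->7; t10 6->7; result 7.
  t14: runs — t13 6->7; t11 -6->-7; result -49.

Computations that run: t2, t3, t4, t7, t9, t10, t11, t12, t13, t14 — 10 in total.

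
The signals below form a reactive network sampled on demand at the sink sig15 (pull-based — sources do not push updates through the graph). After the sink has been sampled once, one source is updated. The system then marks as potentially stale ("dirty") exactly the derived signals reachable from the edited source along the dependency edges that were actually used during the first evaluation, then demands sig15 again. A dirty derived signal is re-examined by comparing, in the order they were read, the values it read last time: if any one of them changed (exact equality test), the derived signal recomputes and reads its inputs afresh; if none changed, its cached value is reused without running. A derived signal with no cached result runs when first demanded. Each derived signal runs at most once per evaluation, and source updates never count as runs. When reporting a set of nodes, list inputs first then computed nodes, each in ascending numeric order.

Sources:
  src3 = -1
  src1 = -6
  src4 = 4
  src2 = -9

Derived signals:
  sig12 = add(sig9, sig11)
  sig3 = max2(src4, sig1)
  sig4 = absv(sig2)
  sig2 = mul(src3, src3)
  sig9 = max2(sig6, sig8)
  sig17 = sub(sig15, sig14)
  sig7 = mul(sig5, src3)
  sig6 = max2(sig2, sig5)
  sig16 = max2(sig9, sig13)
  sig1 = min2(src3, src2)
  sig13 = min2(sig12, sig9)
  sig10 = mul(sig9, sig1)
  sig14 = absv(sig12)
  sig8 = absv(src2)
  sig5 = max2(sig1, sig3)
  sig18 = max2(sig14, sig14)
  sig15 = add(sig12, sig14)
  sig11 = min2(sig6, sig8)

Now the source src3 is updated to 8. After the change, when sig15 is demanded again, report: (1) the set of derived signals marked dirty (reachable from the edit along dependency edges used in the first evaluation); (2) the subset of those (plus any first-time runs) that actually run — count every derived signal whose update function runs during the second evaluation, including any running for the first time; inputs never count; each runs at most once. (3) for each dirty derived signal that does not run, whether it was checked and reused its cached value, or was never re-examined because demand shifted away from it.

Initial pass — values computed on the first demand:
  sig1 = min2(-1, -9) = -9
  sig2 = mul(-1, -1) = 1
  sig3 = max2(4, -9) = 4
  sig5 = max2(-9, 4) = 4
  sig6 = max2(1, 4) = 4
  sig8 = absv(-9) = 9
  sig9 = max2(4, 9) = 9
  sig11 = min2(4, 9) = 4
  sig12 = add(9, 4) = 13
  sig14 = absv(13) = 13
  sig15 = add(13, 13) = 26

Second demand — change propagation:
  sig1: re-runs because src3 -1->8; new result -9 (unchanged).
  sig2: re-runs because src3 -1->8; src3 -1->8; new result 64.
  sig3: re-examined; everything it read last time is the same (src4 unchanged, sig1 unchanged) — cache 4 kept, no run.
  sig5: re-examined; everything it read last time is the same (sig1 unchanged, sig3 unchanged) — cache 4 kept, no run.
  sig6: re-runs because sig2 1->64; new result 64.
  sig9: re-runs because sig6 4->64; new result 64.
  sig11: re-runs because sig6 4->64; new result 9.
  sig12: re-runs because sig9 9->64; sig11 4->9; new result 73.
  sig14: re-runs because sig12 13->73; new result 73.
  sig15: re-runs because sig12 13->73; sig14 13->73; new result 146.

The important point: at sig3 every value read last time is unchanged, so the dirty flag clears without a run.

Dirty set: sig1, sig2, sig3, sig5, sig6, sig9, sig11, sig12, sig14, sig15.
Run set: sig1, sig2, sig6, sig9, sig11, sig12, sig14, sig15 (8 run).
Re-examined without running (cache reused): sig3, sig5.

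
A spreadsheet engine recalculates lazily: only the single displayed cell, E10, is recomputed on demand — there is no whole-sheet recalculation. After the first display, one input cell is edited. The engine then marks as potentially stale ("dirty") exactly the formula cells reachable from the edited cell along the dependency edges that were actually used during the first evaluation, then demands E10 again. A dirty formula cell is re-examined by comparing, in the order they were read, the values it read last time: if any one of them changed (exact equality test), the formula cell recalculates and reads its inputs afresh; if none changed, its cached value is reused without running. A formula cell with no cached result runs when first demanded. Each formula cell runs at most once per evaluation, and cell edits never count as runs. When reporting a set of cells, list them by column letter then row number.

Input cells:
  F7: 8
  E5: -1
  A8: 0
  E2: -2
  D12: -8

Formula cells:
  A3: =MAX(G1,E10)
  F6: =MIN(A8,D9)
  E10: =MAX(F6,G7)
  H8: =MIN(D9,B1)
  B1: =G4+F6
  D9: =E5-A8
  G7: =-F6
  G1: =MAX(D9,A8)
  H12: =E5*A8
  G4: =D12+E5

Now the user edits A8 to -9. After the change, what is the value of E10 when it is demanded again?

First evaluation (everything demanded from the output):
  D9 = -1 - 0 = -1
  F6 = MIN(0, -1) = -1
  G7 = -(-1) = 1
  E10 = MAX(-1, 1) = 1

Propagation after the edit:
  D9: runs — A8 0->-9; result 8.
  F6: runs — A8 0->-9; D9 -1->8; result -9.
  G7: runs — F6 -1->-9; result 9.
  E10: runs — F6 -1->-9; G7 1->9; result 9.

New value of E10: 9.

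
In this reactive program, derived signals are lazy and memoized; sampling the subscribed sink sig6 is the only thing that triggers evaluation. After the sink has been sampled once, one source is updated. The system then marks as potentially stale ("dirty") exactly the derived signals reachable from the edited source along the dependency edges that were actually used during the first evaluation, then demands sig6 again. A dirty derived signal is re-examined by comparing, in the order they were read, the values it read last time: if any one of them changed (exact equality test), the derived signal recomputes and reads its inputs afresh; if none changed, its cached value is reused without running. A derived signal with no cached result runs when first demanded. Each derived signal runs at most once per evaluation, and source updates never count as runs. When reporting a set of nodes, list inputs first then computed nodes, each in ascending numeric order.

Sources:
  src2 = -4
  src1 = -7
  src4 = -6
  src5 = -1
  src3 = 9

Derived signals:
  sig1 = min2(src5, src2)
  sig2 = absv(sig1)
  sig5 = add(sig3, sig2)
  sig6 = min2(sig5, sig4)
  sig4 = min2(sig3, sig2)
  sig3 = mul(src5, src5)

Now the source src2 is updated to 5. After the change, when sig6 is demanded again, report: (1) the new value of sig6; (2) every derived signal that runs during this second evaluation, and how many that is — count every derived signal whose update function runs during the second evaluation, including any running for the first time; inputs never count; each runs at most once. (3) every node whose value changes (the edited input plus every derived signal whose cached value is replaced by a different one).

Demanding sig6 again yields 1.
5 derived signals run: sig1, sig2, sig4, sig5, sig6.
The nodes whose values change: src2, sig1, sig2, sig5.

First demand of the output computes:
  sig1 = min2(-1, -4) = -4
  sig2 = absv(-4) = 4
  sig3 = mul(-1, -1) = 1
  sig4 = min2(1, 4) = 1
  sig5 = add(1, 4) = 5
  sig6 = min2(5, 1) = 1

After the edit, cleaning proceeds:
  sig1: a read changed (src2 -4->5) — executes, giving -1.
  sig2: a read changed (sig1 -4->-1) — executes, giving 1.
  sig4: a read changed (sig2 4->1) — executes, giving 1 — identical to its old value.
  sig5: a read changed (sig2 4->1) — executes, giving 2.
  sig6: a read changed (sig5 5->2) — executes, giving 1 — identical to its old value.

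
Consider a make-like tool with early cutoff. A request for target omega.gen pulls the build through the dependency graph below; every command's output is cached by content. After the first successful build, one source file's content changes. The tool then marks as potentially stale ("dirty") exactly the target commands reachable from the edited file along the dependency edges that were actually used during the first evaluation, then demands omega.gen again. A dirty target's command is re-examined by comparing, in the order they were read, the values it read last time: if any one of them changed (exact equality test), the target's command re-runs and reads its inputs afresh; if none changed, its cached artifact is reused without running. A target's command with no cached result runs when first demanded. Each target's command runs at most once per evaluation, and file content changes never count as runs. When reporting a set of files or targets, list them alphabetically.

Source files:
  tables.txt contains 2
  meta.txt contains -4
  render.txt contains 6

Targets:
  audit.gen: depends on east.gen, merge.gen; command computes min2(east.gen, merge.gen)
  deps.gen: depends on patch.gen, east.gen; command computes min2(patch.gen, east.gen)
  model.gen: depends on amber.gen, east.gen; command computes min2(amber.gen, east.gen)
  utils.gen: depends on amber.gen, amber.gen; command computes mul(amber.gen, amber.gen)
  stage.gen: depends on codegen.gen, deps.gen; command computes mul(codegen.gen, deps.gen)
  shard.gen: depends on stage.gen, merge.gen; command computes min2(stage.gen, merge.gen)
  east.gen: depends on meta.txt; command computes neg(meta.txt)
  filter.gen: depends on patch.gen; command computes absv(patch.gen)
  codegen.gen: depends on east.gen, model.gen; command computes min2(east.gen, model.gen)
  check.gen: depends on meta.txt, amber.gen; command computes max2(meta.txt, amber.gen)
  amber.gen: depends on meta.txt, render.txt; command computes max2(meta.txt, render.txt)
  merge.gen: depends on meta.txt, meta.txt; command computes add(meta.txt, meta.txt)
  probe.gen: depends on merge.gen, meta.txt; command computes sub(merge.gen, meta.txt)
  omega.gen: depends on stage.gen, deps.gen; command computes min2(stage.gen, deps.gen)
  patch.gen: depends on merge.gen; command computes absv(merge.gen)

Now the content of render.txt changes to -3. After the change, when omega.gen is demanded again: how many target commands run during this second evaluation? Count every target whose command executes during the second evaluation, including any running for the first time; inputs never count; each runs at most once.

5 target commands run: amber.gen, codegen.gen, model.gen, omega.gen, stage.gen.

First demand of the output computes:
  amber.gen = max2(-4, 6) = 6
  east.gen = neg(-4) = 4
  merge.gen = add(-4, -4) = -8
  model.gen = min2(6, 4) = 4
  codegen.gen = min2(4, 4) = 4
  patch.gen = absv(-8) = 8
  deps.gen = min2(8, 4) = 4
  stage.gen = mul(4, 4) = 16
  omega.gen = min2(16, 4) = 4

After the edit, cleaning proceeds:
  amber.gen: a read changed (render.txt 6->-3) — executes, giving -3.
  model.gen: a read changed (amber.gen 6->-3) — executes, giving -3.
  codegen.gen: a read changed (model.gen 4->-3) — executes, giving -3.
  stage.gen: a read changed (codegen.gen 4->-3) — executes, giving -12.
  omega.gen: a read changed (stage.gen 16->-12) — executes, giving -12.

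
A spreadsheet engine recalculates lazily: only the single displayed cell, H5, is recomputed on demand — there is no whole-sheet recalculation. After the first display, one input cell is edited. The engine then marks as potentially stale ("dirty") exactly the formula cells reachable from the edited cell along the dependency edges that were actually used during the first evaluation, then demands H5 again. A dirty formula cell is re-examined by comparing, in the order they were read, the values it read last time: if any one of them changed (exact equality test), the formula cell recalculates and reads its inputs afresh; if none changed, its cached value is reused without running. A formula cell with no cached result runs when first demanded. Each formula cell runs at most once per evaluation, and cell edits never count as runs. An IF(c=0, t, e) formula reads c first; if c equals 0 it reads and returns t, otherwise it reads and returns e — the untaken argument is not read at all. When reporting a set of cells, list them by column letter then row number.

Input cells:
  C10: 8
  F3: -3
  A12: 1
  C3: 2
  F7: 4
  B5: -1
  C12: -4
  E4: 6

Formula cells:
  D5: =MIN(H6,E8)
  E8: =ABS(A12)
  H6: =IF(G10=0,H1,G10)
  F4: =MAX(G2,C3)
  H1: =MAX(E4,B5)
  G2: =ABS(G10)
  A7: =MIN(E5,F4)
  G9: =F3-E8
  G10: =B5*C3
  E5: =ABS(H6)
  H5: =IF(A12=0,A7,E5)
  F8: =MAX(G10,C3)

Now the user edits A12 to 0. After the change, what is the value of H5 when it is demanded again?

New value of H5: 2.
Key observation: a condition flipped, so demand reaches new nodes — A7, F4, G2 run for the first time.

First evaluation (everything demanded from the output):
  G10 = -1 * 2 = -2
  H6 = IF(G10=0: G10=-2 -> else branch G10) = -2
  E5 = ABS(-2) = 2
  H5 = IF(A12=0: A12=1 -> else branch E5) = 2

Propagation after the edit:
  G2: demanded for the first time — runs, produces 2.
  F4: demanded for the first time — runs, produces 2.
  A7: demanded for the first time — runs, produces 2.
  H5: runs — A12 1->0; result 2 (same value as before).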